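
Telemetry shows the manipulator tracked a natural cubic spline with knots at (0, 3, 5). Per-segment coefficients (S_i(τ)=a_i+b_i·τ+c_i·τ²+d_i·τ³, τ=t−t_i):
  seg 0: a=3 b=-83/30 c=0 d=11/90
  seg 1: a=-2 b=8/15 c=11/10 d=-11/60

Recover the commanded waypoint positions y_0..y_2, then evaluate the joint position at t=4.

y_0=3 y_1=-2 y_2=2
S(4) = -11/20

y_0 = S_0(0) = a_0 = 3
y_1 = S_1(0) = a_1 = -2
y_2 = S_1(2) = 2
t_q=4 is in segment 1 (τ=1); S_1(τ)=-11/20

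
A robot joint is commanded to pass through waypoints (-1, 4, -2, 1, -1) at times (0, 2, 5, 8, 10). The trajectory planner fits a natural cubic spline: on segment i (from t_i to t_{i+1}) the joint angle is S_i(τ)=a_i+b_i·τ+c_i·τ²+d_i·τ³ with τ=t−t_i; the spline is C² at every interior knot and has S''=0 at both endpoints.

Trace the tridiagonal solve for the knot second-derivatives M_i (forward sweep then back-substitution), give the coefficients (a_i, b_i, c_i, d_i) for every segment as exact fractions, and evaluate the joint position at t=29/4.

Δ: Δ0=5/2, Δ1=-2, Δ2=1, Δ3=-1
row 1: diag=10, rhs=-27; c'=3/10, d'=-27/10
row 2: denom=12−3·3/10=111/10; d'=(18−3·-27/10)/(111/10)=87/37
row 3: denom=10−3·10/37=340/37; d'=(-12−3·87/37)/(340/37)=-141/68
back: M3=-141/68
back: M2=87/37−10/37·-141/68=99/34
back: M1=-27/10−3/10·99/34=-243/68
M: M0=0, M1=-243/68, M2=99/34, M3=-141/68, M4=0
seg 0: a=-1, c=M0/2=0, d=(M1−M0)/(6·2)=-81/272, b=Δ0−h0·(2M0+M1)/6=251/68
seg 1: a=4, c=M1/2=-243/136, d=(M2−M1)/(6·3)=49/136, b=Δ1−h1·(2M1+M2)/6=2/17
seg 2: a=-2, c=M2/2=99/68, d=(M3−M2)/(6·3)=-113/408, b=Δ2−h2·(2M2+M3)/6=-7/8
seg 3: a=1, c=M3/2=-141/136, d=(M4−M3)/(6·2)=47/272, b=Δ3−h3·(2M3+M4)/6=13/34
t_q=29/4 → seg 2, τ=9/4; S=-2+-7/8·τ+99/68·τ²+-113/408·τ³=2149/8704

  seg 0: a=-1 b=251/68 c=0 d=-81/272
  seg 1: a=4 b=2/17 c=-243/136 d=49/136
  seg 2: a=-2 b=-7/8 c=99/68 d=-113/408
  seg 3: a=1 b=13/34 c=-141/136 d=47/272
S(29/4) = 2149/8704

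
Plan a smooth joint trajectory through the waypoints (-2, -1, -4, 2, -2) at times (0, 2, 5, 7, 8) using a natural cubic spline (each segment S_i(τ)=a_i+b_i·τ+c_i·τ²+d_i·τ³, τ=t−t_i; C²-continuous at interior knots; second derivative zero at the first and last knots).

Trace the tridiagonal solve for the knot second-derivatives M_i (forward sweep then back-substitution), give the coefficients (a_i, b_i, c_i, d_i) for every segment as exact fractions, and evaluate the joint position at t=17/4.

  seg 0: a=-2 b=59/46 c=0 d=-9/46
  seg 1: a=-1 b=-49/46 c=-27/23 d=55/138
  seg 2: a=-4 b=61/23 c=111/46 d=-103/92
  seg 3: a=2 b=-26/23 c=-99/23 d=33/23
S(17/4) = -14131/2944

Δ: Δ0=1/2, Δ1=-1, Δ2=3, Δ3=-4
row 1: diag=10, rhs=-9; c'=3/10, d'=-9/10
row 2: denom=10−3·3/10=91/10; d'=(24−3·-9/10)/(91/10)=267/91
row 3: denom=6−2·20/91=506/91; d'=(-42−2·267/91)/(506/91)=-198/23
back: M3=-198/23
back: M2=267/91−20/91·-198/23=111/23
back: M1=-9/10−3/10·111/23=-54/23
M: M0=0, M1=-54/23, M2=111/23, M3=-198/23, M4=0
seg 0: a=-2, c=M0/2=0, d=(M1−M0)/(6·2)=-9/46, b=Δ0−h0·(2M0+M1)/6=59/46
seg 1: a=-1, c=M1/2=-27/23, d=(M2−M1)/(6·3)=55/138, b=Δ1−h1·(2M1+M2)/6=-49/46
seg 2: a=-4, c=M2/2=111/46, d=(M3−M2)/(6·2)=-103/92, b=Δ2−h2·(2M2+M3)/6=61/23
seg 3: a=2, c=M3/2=-99/23, d=(M4−M3)/(6·1)=33/23, b=Δ3−h3·(2M3+M4)/6=-26/23
t_q=17/4 → seg 1, τ=9/4; S=-1+-49/46·τ+-27/23·τ²+55/138·τ³=-14131/2944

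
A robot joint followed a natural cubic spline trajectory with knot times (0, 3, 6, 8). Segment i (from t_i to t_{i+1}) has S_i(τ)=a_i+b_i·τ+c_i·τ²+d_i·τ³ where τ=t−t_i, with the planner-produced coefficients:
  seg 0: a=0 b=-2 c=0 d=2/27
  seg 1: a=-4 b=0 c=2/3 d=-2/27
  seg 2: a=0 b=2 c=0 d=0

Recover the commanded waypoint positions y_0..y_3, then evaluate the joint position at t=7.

y_0=0 y_1=-4 y_2=0 y_3=4
S(7) = 2

y_0 = S_0(0) = a_0 = 0
y_1 = S_1(0) = a_1 = -4
y_2 = S_2(0) = a_2 = 0
y_3 = S_2(2) = 4
t_q=7 is in segment 2 (τ=1); S_2(τ)=2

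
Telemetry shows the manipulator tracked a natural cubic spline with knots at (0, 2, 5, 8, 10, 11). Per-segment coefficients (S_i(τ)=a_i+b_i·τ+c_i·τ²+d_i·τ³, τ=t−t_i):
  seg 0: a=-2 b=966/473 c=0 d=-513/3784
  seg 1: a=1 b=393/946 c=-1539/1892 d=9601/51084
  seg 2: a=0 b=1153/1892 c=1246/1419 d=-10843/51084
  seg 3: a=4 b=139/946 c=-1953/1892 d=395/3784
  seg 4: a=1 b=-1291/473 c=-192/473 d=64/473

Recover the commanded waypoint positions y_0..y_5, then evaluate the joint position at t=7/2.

y_0=-2 y_1=1 y_2=0 y_3=4 y_4=1 y_5=-2
S(7/2) = 6467/15136

y_0 = S_0(0) = a_0 = -2
y_1 = S_1(0) = a_1 = 1
y_2 = S_2(0) = a_2 = 0
y_3 = S_3(0) = a_3 = 4
y_4 = S_4(0) = a_4 = 1
y_5 = S_4(1) = -2
t_q=7/2 is in segment 1 (τ=3/2); S_1(τ)=6467/15136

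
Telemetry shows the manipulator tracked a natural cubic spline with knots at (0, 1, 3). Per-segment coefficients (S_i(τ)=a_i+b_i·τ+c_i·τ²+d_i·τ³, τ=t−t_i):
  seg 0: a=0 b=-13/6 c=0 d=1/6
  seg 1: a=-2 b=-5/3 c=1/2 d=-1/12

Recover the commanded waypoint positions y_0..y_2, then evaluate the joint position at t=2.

y_0=0 y_1=-2 y_2=-4
S(2) = -13/4

y_0 = S_0(0) = a_0 = 0
y_1 = S_1(0) = a_1 = -2
y_2 = S_1(2) = -4
t_q=2 is in segment 1 (τ=1); S_1(τ)=-13/4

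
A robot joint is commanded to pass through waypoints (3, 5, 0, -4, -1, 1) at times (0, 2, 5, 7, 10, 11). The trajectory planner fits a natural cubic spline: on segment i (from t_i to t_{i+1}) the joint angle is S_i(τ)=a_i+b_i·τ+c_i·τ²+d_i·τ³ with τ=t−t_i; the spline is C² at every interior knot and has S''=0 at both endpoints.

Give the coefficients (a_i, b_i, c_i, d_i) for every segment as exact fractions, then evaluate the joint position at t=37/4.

Δ: Δ0=1, Δ1=-5/3, Δ2=-2, Δ3=1, Δ4=2
row 1: diag=10, rhs=-16; c'=3/10, d'=-8/5
row 2: denom=10−3·3/10=91/10; d'=(-2−3·-8/5)/(91/10)=4/13
row 3: denom=10−2·20/91=870/91; d'=(18−2·4/13)/(870/91)=791/435
row 4: denom=8−3·91/290=2047/290; d'=(6−3·791/435)/(2047/290)=158/2047
back: M4=158/2047
back: M3=791/435−91/290·158/2047=11018/6141
back: M2=4/13−20/91·11018/6141=-532/6141
back: M1=-8/5−3/10·-532/6141=-3222/2047
M: M0=0, M1=-3222/2047, M2=-532/6141, M3=11018/6141, M4=158/2047, M5=0
seg 0: a=3, c=M0/2=0, d=(M1−M0)/(6·2)=-537/4094, b=Δ0−h0·(2M0+M1)/6=3121/2047
seg 1: a=5, c=M1/2=-1611/2047, d=(M2−M1)/(6·3)=4567/55269, b=Δ1−h1·(2M1+M2)/6=-101/2047
seg 2: a=0, c=M2/2=-266/6141, d=(M3−M2)/(6·2)=1925/12282, b=Δ2−h2·(2M2+M3)/6=-5200/2047
seg 3: a=-4, c=M3/2=5509/6141, d=(M4−M3)/(6·3)=-5272/55269, b=Δ3−h3·(2M3+M4)/6=-5114/6141
seg 4: a=-1, c=M4/2=79/2047, d=(M5−M4)/(6·1)=-79/6141, b=Δ4−h4·(2M4+M5)/6=12124/6141
t_q=37/4 → seg 3, τ=9/4; S=-4+-5114/6141·τ+5509/6141·τ²+-5272/55269·τ³=-79219/32752

  seg 0: a=3 b=3121/2047 c=0 d=-537/4094
  seg 1: a=5 b=-101/2047 c=-1611/2047 d=4567/55269
  seg 2: a=0 b=-5200/2047 c=-266/6141 d=1925/12282
  seg 3: a=-4 b=-5114/6141 c=5509/6141 d=-5272/55269
  seg 4: a=-1 b=12124/6141 c=79/2047 d=-79/6141
S(37/4) = -79219/32752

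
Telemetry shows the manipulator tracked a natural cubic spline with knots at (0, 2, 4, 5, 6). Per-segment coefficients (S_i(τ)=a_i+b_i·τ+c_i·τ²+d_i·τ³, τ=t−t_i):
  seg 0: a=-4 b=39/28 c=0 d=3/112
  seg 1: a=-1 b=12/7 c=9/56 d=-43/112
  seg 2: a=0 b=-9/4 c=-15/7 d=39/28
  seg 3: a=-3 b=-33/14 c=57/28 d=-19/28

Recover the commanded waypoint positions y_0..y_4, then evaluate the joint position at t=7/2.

y_0 = S_0(0) = a_0 = -4
y_1 = S_1(0) = a_1 = -1
y_2 = S_2(0) = a_2 = 0
y_3 = S_3(0) = a_3 = -3
y_4 = S_3(1) = -4
t_q=7/2 is in segment 1 (τ=3/2); S_1(τ)=571/896

y_0=-4 y_1=-1 y_2=0 y_3=-3 y_4=-4
S(7/2) = 571/896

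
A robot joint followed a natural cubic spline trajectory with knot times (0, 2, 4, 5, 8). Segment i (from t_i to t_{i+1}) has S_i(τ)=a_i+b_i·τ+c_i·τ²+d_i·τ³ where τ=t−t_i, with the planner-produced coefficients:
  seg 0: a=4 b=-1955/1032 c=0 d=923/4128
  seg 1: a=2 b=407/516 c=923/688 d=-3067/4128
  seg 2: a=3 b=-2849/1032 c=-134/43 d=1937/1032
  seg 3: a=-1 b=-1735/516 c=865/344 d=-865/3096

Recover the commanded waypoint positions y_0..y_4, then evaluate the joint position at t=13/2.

y_0 = S_0(0) = a_0 = 4
y_1 = S_1(0) = a_1 = 2
y_2 = S_2(0) = a_2 = 3
y_3 = S_3(0) = a_3 = -1
y_4 = S_3(3) = 4
t_q=13/2 is in segment 3 (τ=3/2); S_3(τ)=-3657/2752

y_0=4 y_1=2 y_2=3 y_3=-1 y_4=4
S(13/2) = -3657/2752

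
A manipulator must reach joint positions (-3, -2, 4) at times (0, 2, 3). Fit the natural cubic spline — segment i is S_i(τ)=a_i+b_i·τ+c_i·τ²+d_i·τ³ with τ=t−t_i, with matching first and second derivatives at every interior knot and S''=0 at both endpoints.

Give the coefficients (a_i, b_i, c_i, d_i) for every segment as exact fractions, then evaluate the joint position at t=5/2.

  seg 0: a=-3 b=-4/3 c=0 d=11/24
  seg 1: a=-2 b=25/6 c=11/4 d=-11/12
S(5/2) = 21/32

Δ: Δ0=1/2, Δ1=6
row 1: diag=6, rhs=33; c'=1/6, d'=11/2
back: M1=11/2
M: M0=0, M1=11/2, M2=0
seg 0: a=-3, c=M0/2=0, d=(M1−M0)/(6·2)=11/24, b=Δ0−h0·(2M0+M1)/6=-4/3
seg 1: a=-2, c=M1/2=11/4, d=(M2−M1)/(6·1)=-11/12, b=Δ1−h1·(2M1+M2)/6=25/6
t_q=5/2 → seg 1, τ=1/2; S=-2+25/6·τ+11/4·τ²+-11/12·τ³=21/32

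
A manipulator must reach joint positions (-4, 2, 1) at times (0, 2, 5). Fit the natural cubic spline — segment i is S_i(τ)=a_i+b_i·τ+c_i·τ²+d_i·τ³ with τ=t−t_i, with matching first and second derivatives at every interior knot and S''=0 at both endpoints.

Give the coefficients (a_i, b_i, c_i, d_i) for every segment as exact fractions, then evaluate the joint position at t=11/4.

  seg 0: a=-4 b=11/3 c=0 d=-1/6
  seg 1: a=2 b=5/3 c=-1 d=1/9
S(11/4) = 175/64

Δ: Δ0=3, Δ1=-1/3
row 1: diag=10, rhs=-20; c'=3/10, d'=-2
back: M1=-2
M: M0=0, M1=-2, M2=0
seg 0: a=-4, c=M0/2=0, d=(M1−M0)/(6·2)=-1/6, b=Δ0−h0·(2M0+M1)/6=11/3
seg 1: a=2, c=M1/2=-1, d=(M2−M1)/(6·3)=1/9, b=Δ1−h1·(2M1+M2)/6=5/3
t_q=11/4 → seg 1, τ=3/4; S=2+5/3·τ+-1·τ²+1/9·τ³=175/64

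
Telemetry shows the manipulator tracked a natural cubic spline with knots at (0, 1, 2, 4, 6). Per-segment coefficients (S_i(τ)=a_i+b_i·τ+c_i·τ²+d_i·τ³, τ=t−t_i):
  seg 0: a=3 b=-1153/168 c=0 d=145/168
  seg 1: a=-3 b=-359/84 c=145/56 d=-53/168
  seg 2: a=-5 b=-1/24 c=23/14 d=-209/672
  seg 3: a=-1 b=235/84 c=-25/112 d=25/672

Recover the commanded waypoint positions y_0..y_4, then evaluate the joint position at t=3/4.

y_0=3 y_1=-3 y_2=-5 y_3=-1 y_4=4
S(3/4) = -913/512

y_0 = S_0(0) = a_0 = 3
y_1 = S_1(0) = a_1 = -3
y_2 = S_2(0) = a_2 = -5
y_3 = S_3(0) = a_3 = -1
y_4 = S_3(2) = 4
t_q=3/4 is in segment 0 (τ=3/4); S_0(τ)=-913/512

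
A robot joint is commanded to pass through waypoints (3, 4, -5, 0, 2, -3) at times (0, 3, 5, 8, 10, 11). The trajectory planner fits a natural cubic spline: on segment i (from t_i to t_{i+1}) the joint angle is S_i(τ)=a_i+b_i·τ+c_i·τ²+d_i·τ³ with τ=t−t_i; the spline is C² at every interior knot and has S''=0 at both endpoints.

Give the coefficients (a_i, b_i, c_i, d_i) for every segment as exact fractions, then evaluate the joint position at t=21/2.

Δ: Δ0=1/3, Δ1=-9/2, Δ2=5/3, Δ3=1, Δ4=-5
row 1: diag=10, rhs=-29; c'=1/5, d'=-29/10
row 2: denom=10−2·1/5=48/5; d'=(37−2·-29/10)/(48/5)=107/24
row 3: denom=10−3·5/16=145/16; d'=(-4−3·107/24)/(145/16)=-278/145
row 4: denom=6−2·32/145=806/145; d'=(-36−2·-278/145)/(806/145)=-2332/403
back: M4=-2332/403
back: M3=-278/145−32/145·-2332/403=-258/403
back: M2=107/24−5/16·-258/403=5632/1209
back: M1=-29/10−1/5·5632/1209=-9265/2418
M: M0=0, M1=-9265/2418, M2=5632/1209, M3=-258/403, M4=-2332/403, M5=0
seg 0: a=3, c=M0/2=0, d=(M1−M0)/(6·3)=-9265/43524, b=Δ0−h0·(2M0+M1)/6=10877/4836
seg 1: a=4, c=M1/2=-9265/4836, d=(M2−M1)/(6·2)=2281/3224, b=Δ1−h1·(2M1+M2)/6=-8459/2418
seg 2: a=-5, c=M2/2=2816/1209, d=(M3−M2)/(6·3)=-3203/10881, b=Δ2−h2·(2M2+M3)/6=-3230/1209
seg 3: a=0, c=M3/2=-129/403, d=(M4−M3)/(6·2)=-1037/2418, b=Δ3−h3·(2M3+M4)/6=4057/1209
seg 4: a=2, c=M4/2=-1166/403, d=(M5−M4)/(6·1)=1166/1209, b=Δ4−h4·(2M4+M5)/6=-3713/1209
t_q=21/2 → seg 4, τ=1/2; S=2+-3713/1209·τ+-1166/403·τ²+1166/1209·τ³=-223/1612

  seg 0: a=3 b=10877/4836 c=0 d=-9265/43524
  seg 1: a=4 b=-8459/2418 c=-9265/4836 d=2281/3224
  seg 2: a=-5 b=-3230/1209 c=2816/1209 d=-3203/10881
  seg 3: a=0 b=4057/1209 c=-129/403 d=-1037/2418
  seg 4: a=2 b=-3713/1209 c=-1166/403 d=1166/1209
S(21/2) = -223/1612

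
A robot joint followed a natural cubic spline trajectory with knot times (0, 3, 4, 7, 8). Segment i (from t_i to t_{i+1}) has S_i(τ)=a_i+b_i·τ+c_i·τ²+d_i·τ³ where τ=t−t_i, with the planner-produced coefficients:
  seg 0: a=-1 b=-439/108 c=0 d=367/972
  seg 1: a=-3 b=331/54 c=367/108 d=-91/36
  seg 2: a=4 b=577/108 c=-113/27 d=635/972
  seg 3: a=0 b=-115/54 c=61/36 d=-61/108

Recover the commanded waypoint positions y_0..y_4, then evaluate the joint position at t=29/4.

y_0=-1 y_1=-3 y_2=4 y_3=0 y_4=-1
S(29/4) = -1003/2304

y_0 = S_0(0) = a_0 = -1
y_1 = S_1(0) = a_1 = -3
y_2 = S_2(0) = a_2 = 4
y_3 = S_3(0) = a_3 = 0
y_4 = S_3(1) = -1
t_q=29/4 is in segment 3 (τ=1/4); S_3(τ)=-1003/2304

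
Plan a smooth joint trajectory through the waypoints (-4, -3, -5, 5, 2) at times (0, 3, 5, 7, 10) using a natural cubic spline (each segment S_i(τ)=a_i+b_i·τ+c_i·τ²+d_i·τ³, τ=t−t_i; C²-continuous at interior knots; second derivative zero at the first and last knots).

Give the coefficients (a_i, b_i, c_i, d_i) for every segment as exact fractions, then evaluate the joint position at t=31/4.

Δ: Δ0=1/3, Δ1=-1, Δ2=5, Δ3=-1
row 1: diag=10, rhs=-8; c'=1/5, d'=-4/5
row 2: denom=8−2·1/5=38/5; d'=(36−2·-4/5)/(38/5)=94/19
row 3: denom=10−2·5/19=180/19; d'=(-36−2·94/19)/(180/19)=-218/45
back: M3=-218/45
back: M2=94/19−5/19·-218/45=56/9
back: M1=-4/5−1/5·56/9=-92/45
M: M0=0, M1=-92/45, M2=56/9, M3=-218/45, M4=0
seg 0: a=-4, c=M0/2=0, d=(M1−M0)/(6·3)=-46/405, b=Δ0−h0·(2M0+M1)/6=61/45
seg 1: a=-3, c=M1/2=-46/45, d=(M2−M1)/(6·2)=31/45, b=Δ1−h1·(2M1+M2)/6=-77/45
seg 2: a=-5, c=M2/2=28/9, d=(M3−M2)/(6·2)=-83/90, b=Δ2−h2·(2M2+M3)/6=37/15
seg 3: a=5, c=M3/2=-109/45, d=(M4−M3)/(6·3)=109/405, b=Δ3−h3·(2M3+M4)/6=173/45
t_q=31/4 → seg 3, τ=3/4; S=5+173/45·τ+-109/45·τ²+109/405·τ³=2123/320

  seg 0: a=-4 b=61/45 c=0 d=-46/405
  seg 1: a=-3 b=-77/45 c=-46/45 d=31/45
  seg 2: a=-5 b=37/15 c=28/9 d=-83/90
  seg 3: a=5 b=173/45 c=-109/45 d=109/405
S(31/4) = 2123/320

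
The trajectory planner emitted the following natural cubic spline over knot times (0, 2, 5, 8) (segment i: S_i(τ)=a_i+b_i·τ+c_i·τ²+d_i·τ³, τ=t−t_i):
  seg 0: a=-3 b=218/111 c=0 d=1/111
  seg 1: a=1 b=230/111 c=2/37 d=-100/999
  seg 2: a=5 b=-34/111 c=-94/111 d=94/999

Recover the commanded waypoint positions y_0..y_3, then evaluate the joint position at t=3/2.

y_0 = S_0(0) = a_0 = -3
y_1 = S_1(0) = a_1 = 1
y_2 = S_2(0) = a_2 = 5
y_3 = S_2(3) = -1
t_q=3/2 is in segment 0 (τ=3/2); S_0(τ)=-7/296

y_0=-3 y_1=1 y_2=5 y_3=-1
S(3/2) = -7/296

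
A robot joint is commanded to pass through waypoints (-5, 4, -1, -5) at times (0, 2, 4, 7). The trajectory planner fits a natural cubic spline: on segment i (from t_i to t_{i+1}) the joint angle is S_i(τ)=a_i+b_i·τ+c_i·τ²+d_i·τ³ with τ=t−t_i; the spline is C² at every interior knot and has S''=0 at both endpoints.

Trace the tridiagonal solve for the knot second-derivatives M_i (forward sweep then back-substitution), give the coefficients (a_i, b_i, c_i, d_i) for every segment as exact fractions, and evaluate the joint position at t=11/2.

Δ: Δ0=9/2, Δ1=-5/2, Δ2=-4/3
row 1: diag=8, rhs=-42; c'=1/4, d'=-21/4
row 2: denom=10−2·1/4=19/2; d'=(7−2·-21/4)/(19/2)=35/19
back: M2=35/19
back: M1=-21/4−1/4·35/19=-217/38
M: M0=0, M1=-217/38, M2=35/19, M3=0
seg 0: a=-5, c=M0/2=0, d=(M1−M0)/(6·2)=-217/456, b=Δ0−h0·(2M0+M1)/6=365/57
seg 1: a=4, c=M1/2=-217/76, d=(M2−M1)/(6·2)=287/456, b=Δ1−h1·(2M1+M2)/6=79/114
seg 2: a=-1, c=M2/2=35/38, d=(M3−M2)/(6·3)=-35/342, b=Δ2−h2·(2M2+M3)/6=-181/57
t_q=11/2 → seg 2, τ=3/2; S=-1+-181/57·τ+35/38·τ²+-35/342·τ³=-1227/304

  seg 0: a=-5 b=365/57 c=0 d=-217/456
  seg 1: a=4 b=79/114 c=-217/76 d=287/456
  seg 2: a=-1 b=-181/57 c=35/38 d=-35/342
S(11/2) = -1227/304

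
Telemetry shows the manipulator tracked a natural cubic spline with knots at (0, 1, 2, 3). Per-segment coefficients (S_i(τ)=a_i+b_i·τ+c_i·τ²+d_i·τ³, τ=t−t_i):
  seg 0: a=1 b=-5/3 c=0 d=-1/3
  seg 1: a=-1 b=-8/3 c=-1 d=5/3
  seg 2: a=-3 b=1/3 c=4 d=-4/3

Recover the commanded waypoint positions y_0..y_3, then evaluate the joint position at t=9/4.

y_0=1 y_1=-1 y_2=-3 y_3=0
S(9/4) = -43/16

y_0 = S_0(0) = a_0 = 1
y_1 = S_1(0) = a_1 = -1
y_2 = S_2(0) = a_2 = -3
y_3 = S_2(1) = 0
t_q=9/4 is in segment 2 (τ=1/4); S_2(τ)=-43/16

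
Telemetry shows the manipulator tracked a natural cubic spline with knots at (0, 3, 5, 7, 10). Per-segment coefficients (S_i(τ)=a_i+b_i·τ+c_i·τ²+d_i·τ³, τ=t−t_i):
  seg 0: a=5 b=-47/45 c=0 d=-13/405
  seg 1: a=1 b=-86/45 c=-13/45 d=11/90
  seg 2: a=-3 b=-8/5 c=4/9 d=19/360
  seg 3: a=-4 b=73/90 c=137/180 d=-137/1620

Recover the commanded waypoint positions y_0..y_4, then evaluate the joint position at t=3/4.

y_0=5 y_1=1 y_2=-3 y_3=-4 y_4=3
S(3/4) = 269/64

y_0 = S_0(0) = a_0 = 5
y_1 = S_1(0) = a_1 = 1
y_2 = S_2(0) = a_2 = -3
y_3 = S_3(0) = a_3 = -4
y_4 = S_3(3) = 3
t_q=3/4 is in segment 0 (τ=3/4); S_0(τ)=269/64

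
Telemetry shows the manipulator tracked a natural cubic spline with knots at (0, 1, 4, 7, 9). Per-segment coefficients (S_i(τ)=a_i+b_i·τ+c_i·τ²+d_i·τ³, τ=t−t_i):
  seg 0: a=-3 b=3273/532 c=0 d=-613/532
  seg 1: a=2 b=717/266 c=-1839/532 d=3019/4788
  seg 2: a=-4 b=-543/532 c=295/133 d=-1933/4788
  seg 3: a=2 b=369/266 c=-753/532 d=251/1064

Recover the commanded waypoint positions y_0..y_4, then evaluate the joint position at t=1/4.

y_0=-3 y_1=2 y_2=-4 y_3=2 y_4=1
S(1/4) = -50389/34048

y_0 = S_0(0) = a_0 = -3
y_1 = S_1(0) = a_1 = 2
y_2 = S_2(0) = a_2 = -4
y_3 = S_3(0) = a_3 = 2
y_4 = S_3(2) = 1
t_q=1/4 is in segment 0 (τ=1/4); S_0(τ)=-50389/34048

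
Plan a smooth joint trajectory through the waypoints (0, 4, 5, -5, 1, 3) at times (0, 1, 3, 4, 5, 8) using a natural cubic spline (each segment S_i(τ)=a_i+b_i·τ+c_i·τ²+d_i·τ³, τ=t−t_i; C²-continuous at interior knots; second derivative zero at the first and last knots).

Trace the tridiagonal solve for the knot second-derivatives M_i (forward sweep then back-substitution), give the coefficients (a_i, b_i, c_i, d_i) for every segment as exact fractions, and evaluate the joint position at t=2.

Δ: Δ0=4, Δ1=1/2, Δ2=-10, Δ3=6, Δ4=2/3
row 1: diag=6, rhs=-21; c'=1/3, d'=-7/2
row 2: denom=6−2·1/3=16/3; d'=(-63−2·-7/2)/(16/3)=-21/2
row 3: denom=4−1·3/16=61/16; d'=(96−1·-21/2)/(61/16)=1704/61
row 4: denom=8−1·16/61=472/61; d'=(-32−1·1704/61)/(472/61)=-457/59
back: M4=-457/59
back: M3=1704/61−16/61·-457/59=1768/59
back: M2=-21/2−3/16·1768/59=-951/59
back: M1=-7/2−1/3·-951/59=221/118
M: M0=0, M1=221/118, M2=-951/59, M3=1768/59, M4=-457/59, M5=0
seg 0: a=0, c=M0/2=0, d=(M1−M0)/(6·1)=221/708, b=Δ0−h0·(2M0+M1)/6=2611/708
seg 1: a=4, c=M1/2=221/236, d=(M2−M1)/(6·2)=-2123/1416, b=Δ1−h1·(2M1+M2)/6=1637/354
seg 2: a=5, c=M2/2=-951/118, d=(M3−M2)/(6·1)=2719/354, b=Δ2−h2·(2M2+M3)/6=-1703/177
seg 3: a=-5, c=M3/2=884/59, d=(M4−M3)/(6·1)=-2225/354, b=Δ3−h3·(2M3+M4)/6=-955/354
seg 4: a=1, c=M4/2=-457/118, d=(M5−M4)/(6·3)=457/1062, b=Δ4−h4·(2M4+M5)/6=1489/177
t_q=2 → seg 1, τ=1; S=4+1637/354·τ+221/236·τ²+-2123/1416·τ³=3805/472

  seg 0: a=0 b=2611/708 c=0 d=221/708
  seg 1: a=4 b=1637/354 c=221/236 d=-2123/1416
  seg 2: a=5 b=-1703/177 c=-951/118 d=2719/354
  seg 3: a=-5 b=-955/354 c=884/59 d=-2225/354
  seg 4: a=1 b=1489/177 c=-457/118 d=457/1062
S(2) = 3805/472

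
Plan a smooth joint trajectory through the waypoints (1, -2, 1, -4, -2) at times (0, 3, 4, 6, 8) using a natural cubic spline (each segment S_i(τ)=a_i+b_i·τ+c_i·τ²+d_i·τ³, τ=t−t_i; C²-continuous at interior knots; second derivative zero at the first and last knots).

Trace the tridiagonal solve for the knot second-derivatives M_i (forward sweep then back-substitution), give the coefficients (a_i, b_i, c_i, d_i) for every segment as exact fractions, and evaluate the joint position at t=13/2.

Δ: Δ0=-1, Δ1=3, Δ2=-5/2, Δ3=1
row 1: diag=8, rhs=24; c'=1/8, d'=3
row 2: denom=6−1·1/8=47/8; d'=(-33−1·3)/(47/8)=-288/47
row 3: denom=8−2·16/47=344/47; d'=(21−2·-288/47)/(344/47)=1563/344
back: M3=1563/344
back: M2=-288/47−16/47·1563/344=-330/43
back: M1=3−1/8·-330/43=681/172
M: M0=0, M1=681/172, M2=-330/43, M3=1563/344, M4=0
seg 0: a=1, c=M0/2=0, d=(M1−M0)/(6·3)=227/1032, b=Δ0−h0·(2M0+M1)/6=-1025/344
seg 1: a=-2, c=M1/2=681/344, d=(M2−M1)/(6·1)=-667/344, b=Δ1−h1·(2M1+M2)/6=509/172
seg 2: a=1, c=M2/2=-165/43, d=(M3−M2)/(6·2)=1401/1376, b=Δ2−h2·(2M2+M3)/6=379/344
seg 3: a=-4, c=M3/2=1563/688, d=(M4−M3)/(6·2)=-521/1376, b=Δ3−h3·(2M3+M4)/6=-349/172
t_q=13/2 → seg 3, τ=1/2; S=-4+-349/172·τ+1563/688·τ²+-521/1376·τ³=-49469/11008

  seg 0: a=1 b=-1025/344 c=0 d=227/1032
  seg 1: a=-2 b=509/172 c=681/344 d=-667/344
  seg 2: a=1 b=379/344 c=-165/43 d=1401/1376
  seg 3: a=-4 b=-349/172 c=1563/688 d=-521/1376
S(13/2) = -49469/11008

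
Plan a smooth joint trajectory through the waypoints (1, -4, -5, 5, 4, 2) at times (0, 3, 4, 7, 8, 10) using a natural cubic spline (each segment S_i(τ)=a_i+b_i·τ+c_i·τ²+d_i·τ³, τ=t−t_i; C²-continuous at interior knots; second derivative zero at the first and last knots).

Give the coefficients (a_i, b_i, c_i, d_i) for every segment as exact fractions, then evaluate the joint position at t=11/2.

  seg 0: a=1 b=-446/281 c=0 d=-67/7587
  seg 1: a=-4 b=-513/281 c=-67/843 d=763/843
  seg 2: a=-5 b=616/843 c=2222/843 d=-4472/7587
  seg 3: a=5 b=532/843 c=-750/281 d=875/843
  seg 4: a=4 b=-1343/843 c=125/281 d=-125/1686
S(11/2) = 21/562

Δ: Δ0=-5/3, Δ1=-1, Δ2=10/3, Δ3=-1, Δ4=-1
row 1: diag=8, rhs=4; c'=1/8, d'=1/2
row 2: denom=8−1·1/8=63/8; d'=(26−1·1/2)/(63/8)=68/21
row 3: denom=8−3·8/21=48/7; d'=(-26−3·68/21)/(48/7)=-125/24
row 4: denom=6−1·7/48=281/48; d'=(0−1·-125/24)/(281/48)=250/281
back: M4=250/281
back: M3=-125/24−7/48·250/281=-1500/281
back: M2=68/21−8/21·-1500/281=4444/843
back: M1=1/2−1/8·4444/843=-134/843
M: M0=0, M1=-134/843, M2=4444/843, M3=-1500/281, M4=250/281, M5=0
seg 0: a=1, c=M0/2=0, d=(M1−M0)/(6·3)=-67/7587, b=Δ0−h0·(2M0+M1)/6=-446/281
seg 1: a=-4, c=M1/2=-67/843, d=(M2−M1)/(6·1)=763/843, b=Δ1−h1·(2M1+M2)/6=-513/281
seg 2: a=-5, c=M2/2=2222/843, d=(M3−M2)/(6·3)=-4472/7587, b=Δ2−h2·(2M2+M3)/6=616/843
seg 3: a=5, c=M3/2=-750/281, d=(M4−M3)/(6·1)=875/843, b=Δ3−h3·(2M3+M4)/6=532/843
seg 4: a=4, c=M4/2=125/281, d=(M5−M4)/(6·2)=-125/1686, b=Δ4−h4·(2M4+M5)/6=-1343/843
t_q=11/2 → seg 2, τ=3/2; S=-5+616/843·τ+2222/843·τ²+-4472/7587·τ³=21/562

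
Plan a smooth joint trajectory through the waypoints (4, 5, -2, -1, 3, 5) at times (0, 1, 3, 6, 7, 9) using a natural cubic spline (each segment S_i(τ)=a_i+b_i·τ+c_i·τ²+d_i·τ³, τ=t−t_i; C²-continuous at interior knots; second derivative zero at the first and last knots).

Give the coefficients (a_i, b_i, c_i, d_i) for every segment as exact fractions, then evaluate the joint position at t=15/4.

Δ: Δ0=1, Δ1=-7/2, Δ2=1/3, Δ3=4, Δ4=1
row 1: diag=6, rhs=-27; c'=1/3, d'=-9/2
row 2: denom=10−2·1/3=28/3; d'=(23−2·-9/2)/(28/3)=24/7
row 3: denom=8−3·9/28=197/28; d'=(22−3·24/7)/(197/28)=328/197
row 4: denom=6−1·28/197=1154/197; d'=(-18−1·328/197)/(1154/197)=-1937/577
back: M4=-1937/577
back: M3=328/197−28/197·-1937/577=1236/577
back: M2=24/7−9/28·1236/577=1581/577
back: M1=-9/2−1/3·1581/577=-6247/1154
M: M0=0, M1=-6247/1154, M2=1581/577, M3=1236/577, M4=-1937/577, M5=0
seg 0: a=4, c=M0/2=0, d=(M1−M0)/(6·1)=-6247/6924, b=Δ0−h0·(2M0+M1)/6=13171/6924
seg 1: a=5, c=M1/2=-6247/2308, d=(M2−M1)/(6·2)=9409/13848, b=Δ1−h1·(2M1+M2)/6=-2785/3462
seg 2: a=-2, c=M2/2=1581/1154, d=(M3−M2)/(6·3)=-115/3462, b=Δ2−h2·(2M2+M3)/6=-6020/1731
seg 3: a=-1, c=M3/2=618/577, d=(M4−M3)/(6·1)=-3173/3462, b=Δ3−h3·(2M3+M4)/6=13313/3462
seg 4: a=3, c=M4/2=-1937/1154, d=(M5−M4)/(6·2)=1937/6924, b=Δ4−h4·(2M4+M5)/6=5605/1731
t_q=15/4 → seg 2, τ=3/4; S=-2+-6020/1731·τ+1581/1154·τ²+-115/3462·τ³=-284471/73856

  seg 0: a=4 b=13171/6924 c=0 d=-6247/6924
  seg 1: a=5 b=-2785/3462 c=-6247/2308 d=9409/13848
  seg 2: a=-2 b=-6020/1731 c=1581/1154 d=-115/3462
  seg 3: a=-1 b=13313/3462 c=618/577 d=-3173/3462
  seg 4: a=3 b=5605/1731 c=-1937/1154 d=1937/6924
S(15/4) = -284471/73856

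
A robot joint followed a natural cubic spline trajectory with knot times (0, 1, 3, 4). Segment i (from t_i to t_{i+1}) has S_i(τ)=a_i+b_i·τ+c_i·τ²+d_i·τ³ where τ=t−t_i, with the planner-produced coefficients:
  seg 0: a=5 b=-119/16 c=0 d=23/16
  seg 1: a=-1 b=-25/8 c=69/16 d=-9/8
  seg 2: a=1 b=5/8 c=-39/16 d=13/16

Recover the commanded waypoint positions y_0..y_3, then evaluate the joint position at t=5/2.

y_0 = S_0(0) = a_0 = 5
y_1 = S_1(0) = a_1 = -1
y_2 = S_2(0) = a_2 = 1
y_3 = S_2(1) = 0
t_q=5/2 is in segment 1 (τ=3/2); S_1(τ)=7/32

y_0=5 y_1=-1 y_2=1 y_3=0
S(5/2) = 7/32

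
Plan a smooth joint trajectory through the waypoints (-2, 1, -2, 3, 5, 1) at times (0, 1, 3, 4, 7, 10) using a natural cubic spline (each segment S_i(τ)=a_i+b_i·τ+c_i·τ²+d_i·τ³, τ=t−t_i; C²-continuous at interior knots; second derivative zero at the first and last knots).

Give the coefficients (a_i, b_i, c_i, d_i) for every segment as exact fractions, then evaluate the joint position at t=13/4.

Δ: Δ0=3, Δ1=-3/2, Δ2=5, Δ3=2/3, Δ4=-4/3
row 1: diag=6, rhs=-27; c'=1/3, d'=-9/2
row 2: denom=6−2·1/3=16/3; d'=(39−2·-9/2)/(16/3)=9
row 3: denom=8−1·3/16=125/16; d'=(-26−1·9)/(125/16)=-112/25
row 4: denom=12−3·48/125=1356/125; d'=(-12−3·-112/25)/(1356/125)=15/113
back: M4=15/113
back: M3=-112/25−48/125·15/113=-512/113
back: M2=9−3/16·-512/113=1113/113
back: M1=-9/2−1/3·1113/113=-1759/226
M: M0=0, M1=-1759/226, M2=1113/113, M3=-512/113, M4=15/113, M5=0
seg 0: a=-2, c=M0/2=0, d=(M1−M0)/(6·1)=-1759/1356, b=Δ0−h0·(2M0+M1)/6=5827/1356
seg 1: a=1, c=M1/2=-1759/452, d=(M2−M1)/(6·2)=3985/2712, b=Δ1−h1·(2M1+M2)/6=275/678
seg 2: a=-2, c=M2/2=1113/226, d=(M3−M2)/(6·1)=-1625/678, b=Δ2−h2·(2M2+M3)/6=838/339
seg 3: a=3, c=M3/2=-256/113, d=(M4−M3)/(6·3)=527/2034, b=Δ3−h3·(2M3+M4)/6=3479/678
seg 4: a=5, c=M4/2=15/226, d=(M5−M4)/(6·3)=-5/678, b=Δ4−h4·(2M4+M5)/6=-497/339
t_q=13/4 → seg 2, τ=1/4; S=-2+838/339·τ+1113/226·τ²+-1625/678·τ³=-16079/14464

  seg 0: a=-2 b=5827/1356 c=0 d=-1759/1356
  seg 1: a=1 b=275/678 c=-1759/452 d=3985/2712
  seg 2: a=-2 b=838/339 c=1113/226 d=-1625/678
  seg 3: a=3 b=3479/678 c=-256/113 d=527/2034
  seg 4: a=5 b=-497/339 c=15/226 d=-5/678
S(13/4) = -16079/14464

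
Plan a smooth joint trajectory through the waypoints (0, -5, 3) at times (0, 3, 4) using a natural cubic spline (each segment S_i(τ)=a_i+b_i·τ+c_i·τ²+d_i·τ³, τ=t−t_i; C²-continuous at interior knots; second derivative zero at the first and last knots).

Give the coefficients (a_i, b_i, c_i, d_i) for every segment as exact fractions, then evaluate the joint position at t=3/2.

Δ: Δ0=-5/3, Δ1=8
row 1: diag=8, rhs=58; c'=1/8, d'=29/4
back: M1=29/4
M: M0=0, M1=29/4, M2=0
seg 0: a=0, c=M0/2=0, d=(M1−M0)/(6·3)=29/72, b=Δ0−h0·(2M0+M1)/6=-127/24
seg 1: a=-5, c=M1/2=29/8, d=(M2−M1)/(6·1)=-29/24, b=Δ1−h1·(2M1+M2)/6=67/12
t_q=3/2 → seg 0, τ=3/2; S=0+-127/24·τ+0·τ²+29/72·τ³=-421/64

  seg 0: a=0 b=-127/24 c=0 d=29/72
  seg 1: a=-5 b=67/12 c=29/8 d=-29/24
S(3/2) = -421/64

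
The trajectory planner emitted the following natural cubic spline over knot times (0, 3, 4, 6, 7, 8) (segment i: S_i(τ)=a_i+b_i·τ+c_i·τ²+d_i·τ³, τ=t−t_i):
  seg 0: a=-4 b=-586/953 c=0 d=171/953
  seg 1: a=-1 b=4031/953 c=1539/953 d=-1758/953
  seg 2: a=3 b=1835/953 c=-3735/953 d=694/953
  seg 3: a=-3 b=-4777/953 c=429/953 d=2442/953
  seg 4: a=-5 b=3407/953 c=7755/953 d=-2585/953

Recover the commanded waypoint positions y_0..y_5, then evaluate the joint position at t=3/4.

y_0 = S_0(0) = a_0 = -4
y_1 = S_1(0) = a_1 = -1
y_2 = S_2(0) = a_2 = 3
y_3 = S_3(0) = a_3 = -3
y_4 = S_4(0) = a_4 = -5
y_5 = S_4(1) = 4
t_q=3/4 is in segment 0 (τ=3/4); S_0(τ)=-267479/60992

y_0=-4 y_1=-1 y_2=3 y_3=-3 y_4=-5 y_5=4
S(3/4) = -267479/60992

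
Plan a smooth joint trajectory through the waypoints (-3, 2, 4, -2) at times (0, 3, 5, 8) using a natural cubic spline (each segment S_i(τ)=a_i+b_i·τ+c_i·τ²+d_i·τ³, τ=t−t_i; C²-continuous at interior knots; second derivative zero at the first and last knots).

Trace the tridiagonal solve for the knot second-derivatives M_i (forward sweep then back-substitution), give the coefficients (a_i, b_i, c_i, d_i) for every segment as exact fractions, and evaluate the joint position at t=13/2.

  seg 0: a=-3 b=27/16 c=0 d=-1/432
  seg 1: a=2 b=13/8 c=-1/48 d=-7/48
  seg 2: a=4 b=-5/24 c=-43/48 d=43/432
S(13/2) = 257/128

Δ: Δ0=5/3, Δ1=1, Δ2=-2
row 1: diag=10, rhs=-4; c'=1/5, d'=-2/5
row 2: denom=10−2·1/5=48/5; d'=(-18−2·-2/5)/(48/5)=-43/24
back: M2=-43/24
back: M1=-2/5−1/5·-43/24=-1/24
M: M0=0, M1=-1/24, M2=-43/24, M3=0
seg 0: a=-3, c=M0/2=0, d=(M1−M0)/(6·3)=-1/432, b=Δ0−h0·(2M0+M1)/6=27/16
seg 1: a=2, c=M1/2=-1/48, d=(M2−M1)/(6·2)=-7/48, b=Δ1−h1·(2M1+M2)/6=13/8
seg 2: a=4, c=M2/2=-43/48, d=(M3−M2)/(6·3)=43/432, b=Δ2−h2·(2M2+M3)/6=-5/24
t_q=13/2 → seg 2, τ=3/2; S=4+-5/24·τ+-43/48·τ²+43/432·τ³=257/128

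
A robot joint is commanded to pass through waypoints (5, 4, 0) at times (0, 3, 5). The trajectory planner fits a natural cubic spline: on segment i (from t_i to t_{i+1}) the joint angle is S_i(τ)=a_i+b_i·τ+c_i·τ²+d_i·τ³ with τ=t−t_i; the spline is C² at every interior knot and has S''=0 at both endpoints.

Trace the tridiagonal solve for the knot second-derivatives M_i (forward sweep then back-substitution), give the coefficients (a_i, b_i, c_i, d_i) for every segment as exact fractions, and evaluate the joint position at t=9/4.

  seg 0: a=5 b=1/6 c=0 d=-1/18
  seg 1: a=4 b=-4/3 c=-1/2 d=1/12
S(9/4) = 607/128

Δ: Δ0=-1/3, Δ1=-2
row 1: diag=10, rhs=-10; c'=1/5, d'=-1
back: M1=-1
M: M0=0, M1=-1, M2=0
seg 0: a=5, c=M0/2=0, d=(M1−M0)/(6·3)=-1/18, b=Δ0−h0·(2M0+M1)/6=1/6
seg 1: a=4, c=M1/2=-1/2, d=(M2−M1)/(6·2)=1/12, b=Δ1−h1·(2M1+M2)/6=-4/3
t_q=9/4 → seg 0, τ=9/4; S=5+1/6·τ+0·τ²+-1/18·τ³=607/128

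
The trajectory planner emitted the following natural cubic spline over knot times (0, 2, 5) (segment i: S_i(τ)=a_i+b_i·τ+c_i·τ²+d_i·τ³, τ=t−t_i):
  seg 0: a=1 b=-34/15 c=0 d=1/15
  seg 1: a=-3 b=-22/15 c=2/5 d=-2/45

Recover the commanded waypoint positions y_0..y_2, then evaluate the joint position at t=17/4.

y_0=1 y_1=-3 y_2=-5
S(17/4) = -153/32

y_0 = S_0(0) = a_0 = 1
y_1 = S_1(0) = a_1 = -3
y_2 = S_1(3) = -5
t_q=17/4 is in segment 1 (τ=9/4); S_1(τ)=-153/32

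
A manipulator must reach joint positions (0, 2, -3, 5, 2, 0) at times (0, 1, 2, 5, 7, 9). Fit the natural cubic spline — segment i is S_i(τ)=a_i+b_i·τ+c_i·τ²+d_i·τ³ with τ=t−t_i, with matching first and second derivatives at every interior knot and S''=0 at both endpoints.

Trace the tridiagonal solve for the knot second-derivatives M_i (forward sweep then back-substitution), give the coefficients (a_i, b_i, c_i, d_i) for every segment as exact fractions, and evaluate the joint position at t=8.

Δ: Δ0=2, Δ1=-5, Δ2=8/3, Δ3=-3/2, Δ4=-1
row 1: diag=4, rhs=-42; c'=1/4, d'=-21/2
row 2: denom=8−1·1/4=31/4; d'=(46−1·-21/2)/(31/4)=226/31
row 3: denom=10−3·12/31=274/31; d'=(-25−3·226/31)/(274/31)=-1453/274
row 4: denom=8−2·31/137=1034/137; d'=(3−2·-1453/274)/(1034/137)=932/517
back: M4=932/517
back: M3=-1453/274−31/137·932/517=-5905/1034
back: M2=226/31−12/31·-5905/1034=4912/517
back: M1=-21/2−1/4·4912/517=-13313/1034
M: M0=0, M1=-13313/1034, M2=4912/517, M3=-5905/1034, M4=932/517, M5=0
seg 0: a=0, c=M0/2=0, d=(M1−M0)/(6·1)=-13313/6204, b=Δ0−h0·(2M0+M1)/6=25721/6204
seg 1: a=2, c=M1/2=-13313/2068, d=(M2−M1)/(6·1)=23137/6204, b=Δ1−h1·(2M1+M2)/6=-7109/3102
seg 2: a=-3, c=M2/2=2456/517, d=(M3−M2)/(6·3)=-5243/6204, b=Δ2−h2·(2M2+M3)/6=-24685/6204
seg 3: a=5, c=M3/2=-5905/2068, d=(M4−M3)/(6·2)=7769/12408, b=Δ3−h3·(2M3+M4)/6=5293/3102
seg 4: a=2, c=M4/2=466/517, d=(M5−M4)/(6·2)=-233/1551, b=Δ4−h4·(2M4+M5)/6=-3415/1551
t_q=8 → seg 4, τ=1; S=2+-3415/1551·τ+466/517·τ²+-233/1551·τ³=284/517

  seg 0: a=0 b=25721/6204 c=0 d=-13313/6204
  seg 1: a=2 b=-7109/3102 c=-13313/2068 d=23137/6204
  seg 2: a=-3 b=-24685/6204 c=2456/517 d=-5243/6204
  seg 3: a=5 b=5293/3102 c=-5905/2068 d=7769/12408
  seg 4: a=2 b=-3415/1551 c=466/517 d=-233/1551
S(8) = 284/517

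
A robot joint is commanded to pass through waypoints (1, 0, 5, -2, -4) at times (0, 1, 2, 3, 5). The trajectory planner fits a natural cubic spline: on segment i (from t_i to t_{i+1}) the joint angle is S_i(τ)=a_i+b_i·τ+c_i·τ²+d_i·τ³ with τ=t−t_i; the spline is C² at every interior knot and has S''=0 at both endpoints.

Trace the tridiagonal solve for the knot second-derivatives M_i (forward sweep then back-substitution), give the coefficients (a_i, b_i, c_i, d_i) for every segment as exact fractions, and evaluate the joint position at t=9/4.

  seg 0: a=1 b=-151/43 c=0 d=108/43
  seg 1: a=0 b=173/43 c=324/43 d=-282/43
  seg 2: a=5 b=-25/43 c=-522/43 d=246/43
  seg 3: a=-2 b=-331/43 c=216/43 d=-36/43
S(9/4) = 5759/1376

Δ: Δ0=-1, Δ1=5, Δ2=-7, Δ3=-1
row 1: diag=4, rhs=36; c'=1/4, d'=9
row 2: denom=4−1·1/4=15/4; d'=(-72−1·9)/(15/4)=-108/5
row 3: denom=6−1·4/15=86/15; d'=(36−1·-108/5)/(86/15)=432/43
back: M3=432/43
back: M2=-108/5−4/15·432/43=-1044/43
back: M1=9−1/4·-1044/43=648/43
M: M0=0, M1=648/43, M2=-1044/43, M3=432/43, M4=0
seg 0: a=1, c=M0/2=0, d=(M1−M0)/(6·1)=108/43, b=Δ0−h0·(2M0+M1)/6=-151/43
seg 1: a=0, c=M1/2=324/43, d=(M2−M1)/(6·1)=-282/43, b=Δ1−h1·(2M1+M2)/6=173/43
seg 2: a=5, c=M2/2=-522/43, d=(M3−M2)/(6·1)=246/43, b=Δ2−h2·(2M2+M3)/6=-25/43
seg 3: a=-2, c=M3/2=216/43, d=(M4−M3)/(6·2)=-36/43, b=Δ3−h3·(2M3+M4)/6=-331/43
t_q=9/4 → seg 2, τ=1/4; S=5+-25/43·τ+-522/43·τ²+246/43·τ³=5759/1376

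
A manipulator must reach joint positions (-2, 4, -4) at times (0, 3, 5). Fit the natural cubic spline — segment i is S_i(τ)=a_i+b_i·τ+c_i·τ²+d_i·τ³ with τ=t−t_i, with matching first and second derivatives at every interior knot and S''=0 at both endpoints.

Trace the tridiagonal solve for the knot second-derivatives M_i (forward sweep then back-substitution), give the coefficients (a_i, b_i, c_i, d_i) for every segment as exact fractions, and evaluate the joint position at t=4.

Δ: Δ0=2, Δ1=-4
row 1: diag=10, rhs=-36; c'=1/5, d'=-18/5
back: M1=-18/5
M: M0=0, M1=-18/5, M2=0
seg 0: a=-2, c=M0/2=0, d=(M1−M0)/(6·3)=-1/5, b=Δ0−h0·(2M0+M1)/6=19/5
seg 1: a=4, c=M1/2=-9/5, d=(M2−M1)/(6·2)=3/10, b=Δ1−h1·(2M1+M2)/6=-8/5
t_q=4 → seg 1, τ=1; S=4+-8/5·τ+-9/5·τ²+3/10·τ³=9/10

  seg 0: a=-2 b=19/5 c=0 d=-1/5
  seg 1: a=4 b=-8/5 c=-9/5 d=3/10
S(4) = 9/10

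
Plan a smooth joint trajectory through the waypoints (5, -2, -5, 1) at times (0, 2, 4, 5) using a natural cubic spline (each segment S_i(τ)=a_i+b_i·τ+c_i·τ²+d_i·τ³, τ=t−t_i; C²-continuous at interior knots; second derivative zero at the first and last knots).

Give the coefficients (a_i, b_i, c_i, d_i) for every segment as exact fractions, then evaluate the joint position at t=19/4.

  seg 0: a=5 b=-37/11 c=0 d=-3/88
  seg 1: a=-2 b=-83/22 c=-9/44 d=59/88
  seg 2: a=-5 b=38/11 c=42/11 d=-14/11
S(19/4) = -281/352

Δ: Δ0=-7/2, Δ1=-3/2, Δ2=6
row 1: diag=8, rhs=12; c'=1/4, d'=3/2
row 2: denom=6−2·1/4=11/2; d'=(45−2·3/2)/(11/2)=84/11
back: M2=84/11
back: M1=3/2−1/4·84/11=-9/22
M: M0=0, M1=-9/22, M2=84/11, M3=0
seg 0: a=5, c=M0/2=0, d=(M1−M0)/(6·2)=-3/88, b=Δ0−h0·(2M0+M1)/6=-37/11
seg 1: a=-2, c=M1/2=-9/44, d=(M2−M1)/(6·2)=59/88, b=Δ1−h1·(2M1+M2)/6=-83/22
seg 2: a=-5, c=M2/2=42/11, d=(M3−M2)/(6·1)=-14/11, b=Δ2−h2·(2M2+M3)/6=38/11
t_q=19/4 → seg 2, τ=3/4; S=-5+38/11·τ+42/11·τ²+-14/11·τ³=-281/352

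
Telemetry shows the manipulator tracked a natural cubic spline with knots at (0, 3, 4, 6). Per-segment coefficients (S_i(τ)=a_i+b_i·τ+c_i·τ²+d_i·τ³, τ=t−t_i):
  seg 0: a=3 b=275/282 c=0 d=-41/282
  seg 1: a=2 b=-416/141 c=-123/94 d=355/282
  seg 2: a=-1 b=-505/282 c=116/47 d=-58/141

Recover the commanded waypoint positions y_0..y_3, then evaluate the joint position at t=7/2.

y_0 = S_0(0) = a_0 = 3
y_1 = S_1(0) = a_1 = 2
y_2 = S_2(0) = a_2 = -1
y_3 = S_2(2) = 2
t_q=7/2 is in segment 1 (τ=1/2); S_1(τ)=267/752

y_0=3 y_1=2 y_2=-1 y_3=2
S(7/2) = 267/752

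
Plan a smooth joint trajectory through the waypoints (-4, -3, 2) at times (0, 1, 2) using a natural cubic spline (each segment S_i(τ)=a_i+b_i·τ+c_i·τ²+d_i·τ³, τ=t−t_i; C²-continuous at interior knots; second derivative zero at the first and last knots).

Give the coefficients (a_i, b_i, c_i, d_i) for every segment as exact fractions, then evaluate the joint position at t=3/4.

Δ: Δ0=1, Δ1=5
row 1: diag=4, rhs=24; c'=1/4, d'=6
back: M1=6
M: M0=0, M1=6, M2=0
seg 0: a=-4, c=M0/2=0, d=(M1−M0)/(6·1)=1, b=Δ0−h0·(2M0+M1)/6=0
seg 1: a=-3, c=M1/2=3, d=(M2−M1)/(6·1)=-1, b=Δ1−h1·(2M1+M2)/6=3
t_q=3/4 → seg 0, τ=3/4; S=-4+0·τ+0·τ²+1·τ³=-229/64

  seg 0: a=-4 b=0 c=0 d=1
  seg 1: a=-3 b=3 c=3 d=-1
S(3/4) = -229/64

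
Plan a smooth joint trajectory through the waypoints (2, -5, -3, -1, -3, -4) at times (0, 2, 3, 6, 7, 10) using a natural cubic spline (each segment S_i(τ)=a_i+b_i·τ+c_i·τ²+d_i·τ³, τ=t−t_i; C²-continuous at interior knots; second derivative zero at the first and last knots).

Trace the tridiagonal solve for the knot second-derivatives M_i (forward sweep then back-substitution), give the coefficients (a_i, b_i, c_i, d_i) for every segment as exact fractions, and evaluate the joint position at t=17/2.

Δ: Δ0=-7/2, Δ1=2, Δ2=2/3, Δ3=-2, Δ4=-1/3
row 1: diag=6, rhs=33; c'=1/6, d'=11/2
row 2: denom=8−1·1/6=47/6; d'=(-8−1·11/2)/(47/6)=-81/47
row 3: denom=8−3·18/47=322/47; d'=(-16−3·-81/47)/(322/47)=-509/322
row 4: denom=8−1·47/322=2529/322; d'=(10−1·-509/322)/(2529/322)=1243/843
back: M4=1243/843
back: M3=-509/322−47/322·1243/843=-1514/843
back: M2=-81/47−18/47·-1514/843=-291/281
back: M1=11/2−1/6·-291/281=1594/281
M: M0=0, M1=1594/281, M2=-291/281, M3=-1514/843, M4=1243/843, M5=0
seg 0: a=2, c=M0/2=0, d=(M1−M0)/(6·2)=797/1686, b=Δ0−h0·(2M0+M1)/6=-9089/1686
seg 1: a=-5, c=M1/2=797/281, d=(M2−M1)/(6·1)=-1885/1686, b=Δ1−h1·(2M1+M2)/6=475/1686
seg 2: a=-3, c=M2/2=-291/562, d=(M3−M2)/(6·3)=-641/15174, b=Δ2−h2·(2M2+M3)/6=2192/843
seg 3: a=-1, c=M3/2=-757/843, d=(M4−M3)/(6·1)=919/1686, b=Δ3−h3·(2M3+M4)/6=-2777/1686
seg 4: a=-3, c=M4/2=1243/1686, d=(M5−M4)/(6·3)=-1243/15174, b=Δ4−h4·(2M4+M5)/6=-508/281
t_q=17/2 → seg 4, τ=3/2; S=-3+-508/281·τ+1243/1686·τ²+-1243/15174·τ³=-19465/4496

  seg 0: a=2 b=-9089/1686 c=0 d=797/1686
  seg 1: a=-5 b=475/1686 c=797/281 d=-1885/1686
  seg 2: a=-3 b=2192/843 c=-291/562 d=-641/15174
  seg 3: a=-1 b=-2777/1686 c=-757/843 d=919/1686
  seg 4: a=-3 b=-508/281 c=1243/1686 d=-1243/15174
S(17/2) = -19465/4496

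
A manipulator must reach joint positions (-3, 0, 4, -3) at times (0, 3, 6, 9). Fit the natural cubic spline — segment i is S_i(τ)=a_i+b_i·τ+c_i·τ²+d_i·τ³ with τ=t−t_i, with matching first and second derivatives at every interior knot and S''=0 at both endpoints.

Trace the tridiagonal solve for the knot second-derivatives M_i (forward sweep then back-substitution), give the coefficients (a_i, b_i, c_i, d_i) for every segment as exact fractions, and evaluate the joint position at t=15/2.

  seg 0: a=-3 b=2/3 c=0 d=1/27
  seg 1: a=0 b=5/3 c=1/3 d=-4/27
  seg 2: a=4 b=-1/3 c=-1 d=1/9
S(15/2) = 13/8

Δ: Δ0=1, Δ1=4/3, Δ2=-7/3
row 1: diag=12, rhs=2; c'=1/4, d'=1/6
row 2: denom=12−3·1/4=45/4; d'=(-22−3·1/6)/(45/4)=-2
back: M2=-2
back: M1=1/6−1/4·-2=2/3
M: M0=0, M1=2/3, M2=-2, M3=0
seg 0: a=-3, c=M0/2=0, d=(M1−M0)/(6·3)=1/27, b=Δ0−h0·(2M0+M1)/6=2/3
seg 1: a=0, c=M1/2=1/3, d=(M2−M1)/(6·3)=-4/27, b=Δ1−h1·(2M1+M2)/6=5/3
seg 2: a=4, c=M2/2=-1, d=(M3−M2)/(6·3)=1/9, b=Δ2−h2·(2M2+M3)/6=-1/3
t_q=15/2 → seg 2, τ=3/2; S=4+-1/3·τ+-1·τ²+1/9·τ³=13/8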